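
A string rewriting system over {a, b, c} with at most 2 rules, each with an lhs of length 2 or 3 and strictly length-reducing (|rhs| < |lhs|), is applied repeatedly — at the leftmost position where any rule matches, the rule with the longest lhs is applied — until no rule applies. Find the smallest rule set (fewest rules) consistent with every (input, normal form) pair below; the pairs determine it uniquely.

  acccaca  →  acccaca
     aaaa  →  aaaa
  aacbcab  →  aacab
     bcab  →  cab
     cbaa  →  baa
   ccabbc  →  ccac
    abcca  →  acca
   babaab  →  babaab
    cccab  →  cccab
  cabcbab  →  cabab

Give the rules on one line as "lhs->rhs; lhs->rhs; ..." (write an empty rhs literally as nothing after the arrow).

bc->c; cb->b

  | acccaca
  | aaaa
  | aacbcab => aabcab => aacab
  | bcab => cab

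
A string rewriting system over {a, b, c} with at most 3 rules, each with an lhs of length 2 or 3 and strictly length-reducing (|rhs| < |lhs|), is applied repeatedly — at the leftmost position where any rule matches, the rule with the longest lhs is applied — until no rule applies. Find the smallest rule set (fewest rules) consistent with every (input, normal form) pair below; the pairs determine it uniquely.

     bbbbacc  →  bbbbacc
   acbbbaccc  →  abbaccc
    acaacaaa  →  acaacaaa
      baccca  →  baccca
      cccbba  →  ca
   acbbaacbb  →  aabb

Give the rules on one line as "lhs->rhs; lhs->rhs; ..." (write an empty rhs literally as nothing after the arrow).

  | bbbbacc
  | acbbbaccc => abbaccc
  | acaacaaa
  | baccca

baa->ab; cb->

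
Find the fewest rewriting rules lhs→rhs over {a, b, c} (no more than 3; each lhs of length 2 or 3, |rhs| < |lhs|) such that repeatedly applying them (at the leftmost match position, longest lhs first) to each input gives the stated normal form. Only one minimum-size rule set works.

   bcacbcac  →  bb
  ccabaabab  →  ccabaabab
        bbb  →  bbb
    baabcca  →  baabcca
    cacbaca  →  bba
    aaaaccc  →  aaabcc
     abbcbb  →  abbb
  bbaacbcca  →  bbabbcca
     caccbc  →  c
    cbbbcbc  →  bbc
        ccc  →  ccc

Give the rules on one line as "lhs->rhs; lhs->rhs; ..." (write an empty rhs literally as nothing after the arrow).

ac->b; cb->

  | bcacbcac => bcbbcac => bbcac => bbcb => bb
  | ccabaabab
  | bbb
  | baabcca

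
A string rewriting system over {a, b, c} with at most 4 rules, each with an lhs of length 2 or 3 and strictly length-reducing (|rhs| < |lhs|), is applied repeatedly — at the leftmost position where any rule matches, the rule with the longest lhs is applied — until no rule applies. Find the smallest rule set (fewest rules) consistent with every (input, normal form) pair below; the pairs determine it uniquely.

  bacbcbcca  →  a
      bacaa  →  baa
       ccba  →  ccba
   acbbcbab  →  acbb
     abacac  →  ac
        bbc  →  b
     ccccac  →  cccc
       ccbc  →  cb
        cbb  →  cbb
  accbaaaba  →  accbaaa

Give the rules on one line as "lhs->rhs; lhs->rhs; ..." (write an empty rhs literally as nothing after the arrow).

ab->; bc->; ca->; cbc->b

  | bacbcbcca => babbcca => bbcca => bca => a
  | bacaa => baa
  | ccba
  | acbbcbab => acbbab => acbb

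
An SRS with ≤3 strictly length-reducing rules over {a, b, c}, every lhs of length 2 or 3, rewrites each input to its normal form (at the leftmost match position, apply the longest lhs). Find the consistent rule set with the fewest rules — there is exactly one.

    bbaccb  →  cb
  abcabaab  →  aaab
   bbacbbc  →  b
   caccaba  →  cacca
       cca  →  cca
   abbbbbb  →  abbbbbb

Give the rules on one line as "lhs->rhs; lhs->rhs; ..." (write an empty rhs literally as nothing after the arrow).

ba->; bc->

  | bbaccb => bccb => cb
  | abcabaab => aabaab => aaab
  | bbacbbc => bcbbc => bbc => b
  | caccaba => cacca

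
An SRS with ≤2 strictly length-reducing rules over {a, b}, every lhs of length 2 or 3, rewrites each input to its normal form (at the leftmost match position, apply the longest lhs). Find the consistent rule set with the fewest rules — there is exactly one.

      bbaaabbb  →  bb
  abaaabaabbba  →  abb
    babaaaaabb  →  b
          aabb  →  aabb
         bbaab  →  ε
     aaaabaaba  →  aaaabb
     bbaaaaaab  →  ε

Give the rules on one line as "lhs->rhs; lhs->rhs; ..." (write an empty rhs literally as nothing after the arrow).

ba->b; bbb->

  | bbaaabbb => bbaabbb => bbabbb => bbbbb => bb
  | abaaabaabbba => abaabaabbba => ababaabbba => abbaabbba => abbabbba => abbbbba => abba => abb
  | babaaaaabb => bbaaaaabb => bbaaaabb => bbaaabb => bbaabb => bbabb => bbbb => b
  | aabb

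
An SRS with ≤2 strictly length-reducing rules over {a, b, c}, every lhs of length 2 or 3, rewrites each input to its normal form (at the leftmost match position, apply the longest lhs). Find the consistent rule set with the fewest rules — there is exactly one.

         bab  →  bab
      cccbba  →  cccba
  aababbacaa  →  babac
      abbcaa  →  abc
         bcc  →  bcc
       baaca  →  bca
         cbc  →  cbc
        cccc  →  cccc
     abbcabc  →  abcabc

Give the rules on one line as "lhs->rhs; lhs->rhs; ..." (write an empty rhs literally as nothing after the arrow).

aa->; bb->b

  | bab
  | cccbba => cccba
  | aababbacaa => babbacaa => babacaa => babac
  | abbcaa => abcaa => abc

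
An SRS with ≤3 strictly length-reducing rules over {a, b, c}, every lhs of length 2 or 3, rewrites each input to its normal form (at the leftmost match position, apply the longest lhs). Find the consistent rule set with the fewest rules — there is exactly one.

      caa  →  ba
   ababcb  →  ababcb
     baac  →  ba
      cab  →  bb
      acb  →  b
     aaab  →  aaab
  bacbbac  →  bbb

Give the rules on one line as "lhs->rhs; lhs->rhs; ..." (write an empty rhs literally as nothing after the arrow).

  | caa => ba
  | ababcb
  | baac => ba
  | cab => bb

ac->; ca->b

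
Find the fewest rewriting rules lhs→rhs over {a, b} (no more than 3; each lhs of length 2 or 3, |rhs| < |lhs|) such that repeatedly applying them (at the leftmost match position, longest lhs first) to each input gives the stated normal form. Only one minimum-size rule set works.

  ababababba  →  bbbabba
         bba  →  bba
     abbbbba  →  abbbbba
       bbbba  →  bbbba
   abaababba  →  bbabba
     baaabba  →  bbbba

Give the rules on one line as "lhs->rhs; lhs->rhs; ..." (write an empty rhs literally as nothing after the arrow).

  | ababababba => babababba => bbababba => bbbabba
  | bba
  | abbbbba
  | bbbba

aaa->b; aba->ba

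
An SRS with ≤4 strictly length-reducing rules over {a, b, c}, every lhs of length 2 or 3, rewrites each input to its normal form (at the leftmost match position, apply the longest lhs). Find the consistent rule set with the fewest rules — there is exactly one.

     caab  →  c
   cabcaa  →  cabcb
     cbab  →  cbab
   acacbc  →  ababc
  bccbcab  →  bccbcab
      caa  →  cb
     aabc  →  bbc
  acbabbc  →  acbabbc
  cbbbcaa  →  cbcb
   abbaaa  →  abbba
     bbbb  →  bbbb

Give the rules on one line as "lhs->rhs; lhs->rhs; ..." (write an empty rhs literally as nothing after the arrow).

aa->b; cac->ba; cbb->c

  | caab => cbb => c
  | cabcaa => cabcb
  | cbab
  | acacbc => ababc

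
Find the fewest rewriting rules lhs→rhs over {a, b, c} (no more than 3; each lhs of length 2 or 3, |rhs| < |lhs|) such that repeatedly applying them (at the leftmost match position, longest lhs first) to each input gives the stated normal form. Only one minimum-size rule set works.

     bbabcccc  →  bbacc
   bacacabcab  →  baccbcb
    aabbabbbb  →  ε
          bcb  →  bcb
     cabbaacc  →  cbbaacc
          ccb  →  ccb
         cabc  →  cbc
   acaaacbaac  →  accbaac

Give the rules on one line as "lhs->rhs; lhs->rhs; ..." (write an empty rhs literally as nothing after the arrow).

abb->; bcc->; ca->c

  | bbabcccc => bbacc
  | bacacabcab => baccabcab => baccbcab => baccbcb
  | aabbabbbb => aabbbb => abb => ε
  | bcb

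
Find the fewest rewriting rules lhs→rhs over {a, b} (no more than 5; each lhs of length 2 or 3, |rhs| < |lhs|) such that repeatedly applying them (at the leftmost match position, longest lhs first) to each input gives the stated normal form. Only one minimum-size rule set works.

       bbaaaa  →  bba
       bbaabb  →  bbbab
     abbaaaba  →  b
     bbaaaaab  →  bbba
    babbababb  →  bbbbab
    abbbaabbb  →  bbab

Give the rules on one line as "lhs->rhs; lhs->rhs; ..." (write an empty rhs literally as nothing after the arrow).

aaa->; aab->ba; aba->; abb->ba

  | bbaaaa => bba
  | bbaabb => bbbab
  | abbaaaba => baaaaba => baba => b
  | bbaaaaab => bbaab => bbba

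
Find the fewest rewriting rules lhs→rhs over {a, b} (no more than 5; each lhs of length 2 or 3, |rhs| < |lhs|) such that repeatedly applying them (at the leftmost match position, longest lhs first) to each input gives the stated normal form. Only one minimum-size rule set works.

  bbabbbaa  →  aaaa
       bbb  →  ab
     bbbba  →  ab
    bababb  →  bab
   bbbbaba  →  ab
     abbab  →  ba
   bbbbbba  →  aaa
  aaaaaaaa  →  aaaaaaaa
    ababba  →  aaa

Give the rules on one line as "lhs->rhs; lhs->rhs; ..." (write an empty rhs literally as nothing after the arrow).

aba->aa; abb->ba; baa->ab; bb->a

  | bbabbbaa => aabbbaa => ababaa => aabaa => aaaa
  | bbb => ab
  | bbbba => abba => baa => ab
  | bababb => baabb => abbb => bab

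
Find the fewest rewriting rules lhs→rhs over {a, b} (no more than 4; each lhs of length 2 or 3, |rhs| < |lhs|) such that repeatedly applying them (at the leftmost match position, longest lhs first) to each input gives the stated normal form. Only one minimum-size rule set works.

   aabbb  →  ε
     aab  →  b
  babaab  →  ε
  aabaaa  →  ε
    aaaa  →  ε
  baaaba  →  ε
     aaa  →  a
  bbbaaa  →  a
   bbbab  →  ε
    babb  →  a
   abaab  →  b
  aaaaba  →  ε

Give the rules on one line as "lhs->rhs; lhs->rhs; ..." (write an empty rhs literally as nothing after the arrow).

aa->; ab->; ba->; bb->a

  | aabbb => bbb => ab => ε
  | aab => b
  | babaab => baab => ab => ε
  | aabaaa => baaa => aa => ε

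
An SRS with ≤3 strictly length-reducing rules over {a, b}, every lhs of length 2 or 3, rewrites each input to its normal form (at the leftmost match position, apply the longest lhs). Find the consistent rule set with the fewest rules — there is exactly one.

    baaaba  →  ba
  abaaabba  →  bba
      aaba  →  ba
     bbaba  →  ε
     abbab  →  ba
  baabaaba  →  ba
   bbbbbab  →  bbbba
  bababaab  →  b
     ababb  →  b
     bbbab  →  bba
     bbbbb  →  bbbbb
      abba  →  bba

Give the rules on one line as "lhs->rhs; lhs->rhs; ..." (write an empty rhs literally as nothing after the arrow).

  | baaaba => aba => ba
  | abaaabba => baaabba => abba => bba
  | aaba => aba => ba
  | bbaba => baa => ε

ab->b; baa->; bab->a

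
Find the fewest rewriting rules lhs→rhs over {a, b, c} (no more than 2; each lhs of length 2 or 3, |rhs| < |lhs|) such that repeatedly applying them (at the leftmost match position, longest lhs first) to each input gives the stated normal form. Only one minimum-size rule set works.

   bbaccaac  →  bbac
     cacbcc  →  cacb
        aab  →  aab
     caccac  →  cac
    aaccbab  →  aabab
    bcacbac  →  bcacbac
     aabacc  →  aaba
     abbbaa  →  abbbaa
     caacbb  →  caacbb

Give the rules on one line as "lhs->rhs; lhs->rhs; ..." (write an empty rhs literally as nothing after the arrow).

  | bbaccaac => bbaccac => bbaccc => bbac
  | cacbcc => cacb
  | aab
  | caccac => caccc => cac

cc->; cca->cc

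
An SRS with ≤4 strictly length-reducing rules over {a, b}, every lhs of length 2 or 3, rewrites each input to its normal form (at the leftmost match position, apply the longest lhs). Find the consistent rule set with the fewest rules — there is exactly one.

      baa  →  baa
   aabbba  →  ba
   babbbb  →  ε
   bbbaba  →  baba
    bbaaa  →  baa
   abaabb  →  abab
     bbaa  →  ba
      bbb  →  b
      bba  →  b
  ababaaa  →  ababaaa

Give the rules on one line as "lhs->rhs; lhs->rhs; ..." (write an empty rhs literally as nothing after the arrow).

abb->b; bb->; bba->b

  | baa
  | aabbba => abba => ba
  | babbbb => bbbb => bb => ε
  | bbbaba => baba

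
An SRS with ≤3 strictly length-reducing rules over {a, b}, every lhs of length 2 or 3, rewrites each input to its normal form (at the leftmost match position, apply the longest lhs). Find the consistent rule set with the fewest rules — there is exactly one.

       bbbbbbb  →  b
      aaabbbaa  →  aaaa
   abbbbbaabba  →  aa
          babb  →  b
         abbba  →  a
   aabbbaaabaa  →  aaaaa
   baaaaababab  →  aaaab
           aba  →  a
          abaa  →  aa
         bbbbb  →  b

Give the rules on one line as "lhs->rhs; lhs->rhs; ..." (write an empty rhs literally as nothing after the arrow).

  | bbbbbbb => bbbbbb => bbbbb => bbbb => bbb => bb => b
  | aaabbbaa => aaabbaa => aaabaa => aaaa
  | abbbbbaabba => abbbbaabba => abbbaabba => abbaabba => abaabba => aabba => aaba => aa
  | babb => bb => b

ba->; bb->b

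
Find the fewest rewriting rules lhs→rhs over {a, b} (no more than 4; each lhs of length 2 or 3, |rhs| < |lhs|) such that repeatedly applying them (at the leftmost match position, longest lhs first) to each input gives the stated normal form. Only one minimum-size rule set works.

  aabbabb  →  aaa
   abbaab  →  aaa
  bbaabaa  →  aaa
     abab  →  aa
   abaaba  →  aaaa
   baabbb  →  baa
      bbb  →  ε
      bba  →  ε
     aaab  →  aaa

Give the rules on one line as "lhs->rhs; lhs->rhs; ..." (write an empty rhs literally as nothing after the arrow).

ab->a; bba->; bbb->

  | aabbabb => aababb => aaabb => aaab => aaa
  | abbaab => abaab => aaab => aaa
  | bbaabaa => abaa => aaa
  | abab => aab => aa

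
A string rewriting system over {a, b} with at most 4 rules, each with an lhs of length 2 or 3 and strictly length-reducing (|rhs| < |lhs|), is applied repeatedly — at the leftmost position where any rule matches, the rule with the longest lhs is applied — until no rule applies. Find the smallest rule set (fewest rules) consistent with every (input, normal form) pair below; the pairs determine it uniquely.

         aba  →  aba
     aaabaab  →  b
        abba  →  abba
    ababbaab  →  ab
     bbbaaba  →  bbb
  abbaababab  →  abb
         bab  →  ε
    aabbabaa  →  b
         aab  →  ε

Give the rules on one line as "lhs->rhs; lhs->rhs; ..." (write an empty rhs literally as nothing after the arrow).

aa->; aaa->; aab->aa; bab->

  | aba
  | aaabaab => baab => baa => b
  | abba
  | ababbaab => abaab => abaa => ab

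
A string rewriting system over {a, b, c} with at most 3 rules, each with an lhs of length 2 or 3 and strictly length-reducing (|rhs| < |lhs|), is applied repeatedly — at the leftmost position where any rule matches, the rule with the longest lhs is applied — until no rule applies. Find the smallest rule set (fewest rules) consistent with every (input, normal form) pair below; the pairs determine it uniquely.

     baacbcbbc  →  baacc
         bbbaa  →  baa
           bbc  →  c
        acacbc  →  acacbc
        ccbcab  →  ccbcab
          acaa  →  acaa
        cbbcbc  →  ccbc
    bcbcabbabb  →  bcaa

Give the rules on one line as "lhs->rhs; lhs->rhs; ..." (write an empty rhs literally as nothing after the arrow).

  | baacbcbbc => baacbbc => baacc
  | bbbaa => baa
  | bbc => c
  | acacbc

bb->; bcb->b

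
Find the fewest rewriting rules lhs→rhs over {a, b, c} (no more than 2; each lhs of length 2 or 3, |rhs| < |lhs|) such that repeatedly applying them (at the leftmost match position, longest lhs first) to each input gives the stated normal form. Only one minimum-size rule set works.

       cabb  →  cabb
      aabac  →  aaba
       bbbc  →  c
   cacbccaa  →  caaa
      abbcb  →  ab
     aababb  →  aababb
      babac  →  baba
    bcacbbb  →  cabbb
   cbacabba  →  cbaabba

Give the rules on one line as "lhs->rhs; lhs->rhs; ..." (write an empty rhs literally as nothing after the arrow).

ac->a; bc->c

  | cabb
  | aabac => aaba
  | bbbc => bbc => bc => c
  | cacbccaa => cabccaa => caccaa => cacaa => caaa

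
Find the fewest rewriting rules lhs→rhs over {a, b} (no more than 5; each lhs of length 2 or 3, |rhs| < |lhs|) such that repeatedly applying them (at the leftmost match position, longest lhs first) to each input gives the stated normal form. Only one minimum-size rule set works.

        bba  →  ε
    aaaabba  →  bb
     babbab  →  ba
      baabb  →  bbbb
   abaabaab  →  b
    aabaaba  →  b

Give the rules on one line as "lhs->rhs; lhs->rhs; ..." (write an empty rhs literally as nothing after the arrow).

aa->b; ab->a; abb->; bba->

  | bba => ε
  | aaaabba => baabba => bbbba => bb
  | babbab => bab => ba
  | baabb => bbbb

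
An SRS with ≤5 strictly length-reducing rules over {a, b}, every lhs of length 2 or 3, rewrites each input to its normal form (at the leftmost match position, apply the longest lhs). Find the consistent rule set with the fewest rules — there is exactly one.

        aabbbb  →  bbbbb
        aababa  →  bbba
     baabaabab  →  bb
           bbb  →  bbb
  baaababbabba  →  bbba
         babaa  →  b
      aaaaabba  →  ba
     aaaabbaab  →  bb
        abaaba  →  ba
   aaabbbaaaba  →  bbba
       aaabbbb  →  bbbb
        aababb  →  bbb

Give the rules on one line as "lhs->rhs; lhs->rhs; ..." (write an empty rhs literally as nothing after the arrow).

aa->b; ab->b; abb->b; baa->

  | aabbbb => bbbbb
  | aababa => bbaba => bbba
  | baabaabab => baabab => bab => bb
  | bbb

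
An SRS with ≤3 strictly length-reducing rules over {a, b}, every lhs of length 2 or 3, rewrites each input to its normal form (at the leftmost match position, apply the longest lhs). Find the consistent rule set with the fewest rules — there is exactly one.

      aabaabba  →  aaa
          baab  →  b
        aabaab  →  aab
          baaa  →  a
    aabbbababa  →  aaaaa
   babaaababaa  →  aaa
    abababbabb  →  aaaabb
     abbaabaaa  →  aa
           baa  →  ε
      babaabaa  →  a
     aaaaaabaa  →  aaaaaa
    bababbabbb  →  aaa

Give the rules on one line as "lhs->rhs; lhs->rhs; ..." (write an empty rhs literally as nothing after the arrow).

ba->a; baa->; bbb->

  | aabaabba => aabba => aaba => aaa
  | baab => b
  | aabaab => aab
  | baaa => a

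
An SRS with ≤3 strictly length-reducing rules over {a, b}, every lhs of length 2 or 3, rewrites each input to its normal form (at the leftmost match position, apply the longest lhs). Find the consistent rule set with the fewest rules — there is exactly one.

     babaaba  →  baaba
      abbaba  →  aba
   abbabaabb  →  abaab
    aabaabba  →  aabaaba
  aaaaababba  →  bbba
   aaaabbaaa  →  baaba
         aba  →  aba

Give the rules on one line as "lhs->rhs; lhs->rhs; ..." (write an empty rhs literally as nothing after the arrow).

  | babaaba => baaba
  | abbaba => ababa => aba
  | abbabaabb => ababaabb => abaabb => abaab
  | aabaabba => aabaaba

aaa->ba; abb->ab; bab->b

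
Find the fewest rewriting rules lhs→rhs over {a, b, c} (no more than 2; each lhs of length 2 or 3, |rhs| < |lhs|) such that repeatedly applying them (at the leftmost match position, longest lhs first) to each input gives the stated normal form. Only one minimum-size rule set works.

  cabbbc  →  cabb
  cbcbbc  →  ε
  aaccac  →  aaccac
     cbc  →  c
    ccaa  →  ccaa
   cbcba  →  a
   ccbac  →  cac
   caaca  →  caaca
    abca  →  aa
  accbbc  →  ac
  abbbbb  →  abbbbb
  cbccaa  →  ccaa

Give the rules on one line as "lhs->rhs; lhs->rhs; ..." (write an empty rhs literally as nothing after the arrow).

  | cabbbc => cabb
  | cbcbbc => cbbc => bc => ε
  | aaccac
  | cbc => c

bc->; cb->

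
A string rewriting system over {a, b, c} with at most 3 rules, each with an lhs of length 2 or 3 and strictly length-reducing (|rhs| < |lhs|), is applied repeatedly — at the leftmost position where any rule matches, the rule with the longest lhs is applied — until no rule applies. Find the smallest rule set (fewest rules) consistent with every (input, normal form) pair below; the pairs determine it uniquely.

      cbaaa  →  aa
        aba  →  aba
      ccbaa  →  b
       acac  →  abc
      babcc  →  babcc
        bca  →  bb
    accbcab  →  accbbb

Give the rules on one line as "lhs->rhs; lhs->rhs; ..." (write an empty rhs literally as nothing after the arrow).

  | cbaaa => aa
  | aba
  | ccbaa => ca => b
  | acac => abc

ca->b; cba->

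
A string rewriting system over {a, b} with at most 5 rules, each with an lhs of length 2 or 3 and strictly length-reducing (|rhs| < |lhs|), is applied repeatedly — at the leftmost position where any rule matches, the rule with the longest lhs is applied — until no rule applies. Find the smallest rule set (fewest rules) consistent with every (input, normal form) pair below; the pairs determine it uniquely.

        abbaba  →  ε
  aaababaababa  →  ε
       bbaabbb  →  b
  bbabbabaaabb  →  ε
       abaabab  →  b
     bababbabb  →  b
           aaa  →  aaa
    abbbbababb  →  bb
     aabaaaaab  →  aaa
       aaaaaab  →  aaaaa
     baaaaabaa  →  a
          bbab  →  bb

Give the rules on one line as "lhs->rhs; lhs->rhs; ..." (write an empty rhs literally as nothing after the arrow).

  | abbaba => baba => ba => ε
  | aaababaababa => aababaababa => ababaababa => babaababa => baababa => ababa => baba => ba => ε
  | bbaabbb => babbb => bbb => b
  | bbabbabaaabb => bbbabaaabb => babaaabb => baaabb => aabb => ab => ε

ab->; aba->ba; ba->; bbb->b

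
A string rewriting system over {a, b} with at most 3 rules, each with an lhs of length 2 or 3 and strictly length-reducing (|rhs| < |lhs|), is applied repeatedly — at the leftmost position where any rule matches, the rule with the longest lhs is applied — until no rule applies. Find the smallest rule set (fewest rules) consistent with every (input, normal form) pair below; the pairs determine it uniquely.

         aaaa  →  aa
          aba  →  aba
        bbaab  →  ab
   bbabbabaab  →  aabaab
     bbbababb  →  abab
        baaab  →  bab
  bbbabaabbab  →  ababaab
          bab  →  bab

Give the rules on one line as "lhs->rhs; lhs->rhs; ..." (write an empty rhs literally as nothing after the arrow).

  | aaaa => aa
  | aba
  | bbaab => aaab => ab
  | bbabbabaab => aabbabaab => aabaab

aaa->a; abb->; bb->a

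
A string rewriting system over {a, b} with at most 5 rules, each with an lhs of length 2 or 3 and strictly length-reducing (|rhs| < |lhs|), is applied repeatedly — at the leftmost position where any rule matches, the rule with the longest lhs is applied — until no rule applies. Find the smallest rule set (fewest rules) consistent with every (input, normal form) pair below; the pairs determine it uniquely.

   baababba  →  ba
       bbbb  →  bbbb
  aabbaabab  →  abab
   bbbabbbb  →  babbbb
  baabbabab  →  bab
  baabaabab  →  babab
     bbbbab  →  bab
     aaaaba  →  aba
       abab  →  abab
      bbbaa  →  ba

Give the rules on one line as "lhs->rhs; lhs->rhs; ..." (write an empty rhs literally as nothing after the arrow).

aa->a; aaa->; aab->aa; bba->ba

  | baababba => baaabba => bbba => bba => ba
  | bbbb
  | aabbaabab => aabaabab => aaaabab => abab
  | bbbabbbb => bbabbbb => babbbb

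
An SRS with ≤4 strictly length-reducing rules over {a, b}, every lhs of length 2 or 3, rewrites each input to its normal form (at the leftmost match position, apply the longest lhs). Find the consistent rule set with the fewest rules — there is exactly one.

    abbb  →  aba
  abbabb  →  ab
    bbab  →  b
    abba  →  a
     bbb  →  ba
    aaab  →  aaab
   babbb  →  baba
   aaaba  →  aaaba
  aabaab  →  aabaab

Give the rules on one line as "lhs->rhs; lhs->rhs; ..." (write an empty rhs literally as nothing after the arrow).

  | abbb => aba
  | abbabb => abb => ab
  | bbab => b
  | abba => a

bb->b; bba->; bbb->ba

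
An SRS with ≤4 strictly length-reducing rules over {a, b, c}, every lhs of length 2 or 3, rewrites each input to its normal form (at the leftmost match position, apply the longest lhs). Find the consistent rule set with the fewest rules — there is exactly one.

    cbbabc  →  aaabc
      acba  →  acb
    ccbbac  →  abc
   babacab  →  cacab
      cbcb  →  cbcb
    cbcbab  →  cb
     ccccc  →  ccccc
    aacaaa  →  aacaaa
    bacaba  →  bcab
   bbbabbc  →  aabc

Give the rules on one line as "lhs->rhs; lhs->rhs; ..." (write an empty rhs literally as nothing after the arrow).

ba->b; bb->c; cbb->aa; ccb->a

  | cbbabc => aaabc
  | acba => acb
  | ccbbac => abac => abc
  | babacab => bbacab => cacab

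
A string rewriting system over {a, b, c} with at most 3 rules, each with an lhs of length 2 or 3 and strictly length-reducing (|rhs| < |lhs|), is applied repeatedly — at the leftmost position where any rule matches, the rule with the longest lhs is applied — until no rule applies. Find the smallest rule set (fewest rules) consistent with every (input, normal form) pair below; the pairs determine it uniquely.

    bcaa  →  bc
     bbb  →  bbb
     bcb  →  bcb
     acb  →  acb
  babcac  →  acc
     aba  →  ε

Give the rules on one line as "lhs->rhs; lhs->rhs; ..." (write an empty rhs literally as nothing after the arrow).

aba->; bab->a; ca->c

  | bcaa => bca => bc
  | bbb
  | bcb
  | acb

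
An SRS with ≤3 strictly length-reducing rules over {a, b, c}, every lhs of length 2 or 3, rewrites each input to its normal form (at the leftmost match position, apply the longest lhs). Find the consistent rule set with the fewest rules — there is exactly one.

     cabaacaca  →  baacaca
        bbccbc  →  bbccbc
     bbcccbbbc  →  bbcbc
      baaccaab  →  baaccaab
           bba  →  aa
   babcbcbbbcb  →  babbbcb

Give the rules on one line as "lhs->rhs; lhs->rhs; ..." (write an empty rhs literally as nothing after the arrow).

  | cabaacaca => baacaca
  | bbccbc
  | bbcccbbbc => bbccbbc => bbcbc
  | baaccaab

bba->aa; cab->b; cbb->b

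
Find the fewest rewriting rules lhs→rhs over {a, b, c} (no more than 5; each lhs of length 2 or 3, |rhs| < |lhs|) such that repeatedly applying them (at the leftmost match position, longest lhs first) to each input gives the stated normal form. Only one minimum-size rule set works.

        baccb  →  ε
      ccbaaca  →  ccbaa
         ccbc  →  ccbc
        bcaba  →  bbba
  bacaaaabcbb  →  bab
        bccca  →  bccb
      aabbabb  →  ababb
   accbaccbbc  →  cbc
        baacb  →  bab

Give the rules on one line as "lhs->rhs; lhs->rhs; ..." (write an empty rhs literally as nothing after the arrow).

  | baccb => bcb => ε
  | ccbaaca => ccbaa
  | ccbc
  | bcaba => bbba

aab->a; ac->; bcb->; ca->b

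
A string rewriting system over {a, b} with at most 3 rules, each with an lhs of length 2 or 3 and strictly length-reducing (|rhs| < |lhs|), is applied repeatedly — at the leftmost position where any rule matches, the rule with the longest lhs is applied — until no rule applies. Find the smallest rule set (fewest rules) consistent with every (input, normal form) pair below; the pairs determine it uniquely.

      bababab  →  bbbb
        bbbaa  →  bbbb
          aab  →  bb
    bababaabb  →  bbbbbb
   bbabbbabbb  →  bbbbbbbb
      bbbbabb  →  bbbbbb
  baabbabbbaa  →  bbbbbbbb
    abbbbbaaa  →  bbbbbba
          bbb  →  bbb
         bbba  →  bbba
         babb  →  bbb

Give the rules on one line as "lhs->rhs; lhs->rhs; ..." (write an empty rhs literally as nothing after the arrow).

  | bababab => bbabab => bbbab => bbbb
  | bbbaa => bbbb
  | aab => bb
  | bababaabb => bbabaabb => bbbaabb => bbbbbb

aa->b; ab->b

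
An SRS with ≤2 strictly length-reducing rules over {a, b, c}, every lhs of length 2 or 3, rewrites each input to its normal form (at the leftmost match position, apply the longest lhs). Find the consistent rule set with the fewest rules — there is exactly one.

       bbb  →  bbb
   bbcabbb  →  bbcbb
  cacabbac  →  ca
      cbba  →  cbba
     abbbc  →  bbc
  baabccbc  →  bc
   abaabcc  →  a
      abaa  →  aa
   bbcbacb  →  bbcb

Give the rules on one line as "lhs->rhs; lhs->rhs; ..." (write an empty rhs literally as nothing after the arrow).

  | bbb
  | bbcabbb => bbcbb
  | cacabbac => caabbac => cabac => cac => ca
  | cbba

ab->; ac->a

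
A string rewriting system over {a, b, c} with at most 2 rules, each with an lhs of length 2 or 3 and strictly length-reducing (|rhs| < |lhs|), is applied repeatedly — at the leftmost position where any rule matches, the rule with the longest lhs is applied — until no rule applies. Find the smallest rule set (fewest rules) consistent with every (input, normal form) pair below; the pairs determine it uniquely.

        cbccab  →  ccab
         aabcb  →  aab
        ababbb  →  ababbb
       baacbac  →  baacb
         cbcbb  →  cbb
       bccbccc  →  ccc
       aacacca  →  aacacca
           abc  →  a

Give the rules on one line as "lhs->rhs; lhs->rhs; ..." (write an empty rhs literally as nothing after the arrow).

  | cbccab => ccab
  | aabcb => aab
  | ababbb
  | baacbac => baacb

bac->b; bc->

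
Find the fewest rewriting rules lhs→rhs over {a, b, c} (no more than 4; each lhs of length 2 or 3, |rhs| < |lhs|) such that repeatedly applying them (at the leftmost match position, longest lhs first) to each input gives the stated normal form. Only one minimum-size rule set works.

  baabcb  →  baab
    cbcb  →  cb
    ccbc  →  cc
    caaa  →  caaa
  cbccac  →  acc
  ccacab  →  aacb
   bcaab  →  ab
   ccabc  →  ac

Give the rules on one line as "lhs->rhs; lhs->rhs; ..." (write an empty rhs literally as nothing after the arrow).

bc->; bca->; cca->ac

  | baabcb => baab
  | cbcb => cb
  | ccbc => cc
  | caaa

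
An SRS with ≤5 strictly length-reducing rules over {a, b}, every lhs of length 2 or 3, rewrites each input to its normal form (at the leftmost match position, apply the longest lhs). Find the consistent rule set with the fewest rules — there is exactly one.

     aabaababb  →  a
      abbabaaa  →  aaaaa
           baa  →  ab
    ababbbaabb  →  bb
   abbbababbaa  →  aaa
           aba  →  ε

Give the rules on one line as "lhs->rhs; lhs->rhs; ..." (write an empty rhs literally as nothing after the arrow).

aab->a; aba->; baa->ab; bba->aa

  | aabaababb => aaababb => aaabb => aab => a
  | abbabaaa => aaabaaa => aaaaa
  | baa => ab
  | ababbbaabb => bbbaabb => baaabb => ababb => bb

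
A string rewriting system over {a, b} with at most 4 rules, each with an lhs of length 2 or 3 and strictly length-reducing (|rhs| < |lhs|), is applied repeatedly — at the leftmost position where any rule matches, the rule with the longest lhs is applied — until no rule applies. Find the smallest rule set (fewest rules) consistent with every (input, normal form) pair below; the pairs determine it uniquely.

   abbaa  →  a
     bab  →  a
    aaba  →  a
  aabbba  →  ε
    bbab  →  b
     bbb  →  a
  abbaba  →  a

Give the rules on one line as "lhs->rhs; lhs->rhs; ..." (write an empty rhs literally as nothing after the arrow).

aa->; ab->a; ba->a; bb->a

  | abbaa => abaa => aaa => a
  | bab => ab => a
  | aaba => ba => a
  | aabbba => bbba => aba => aa => ε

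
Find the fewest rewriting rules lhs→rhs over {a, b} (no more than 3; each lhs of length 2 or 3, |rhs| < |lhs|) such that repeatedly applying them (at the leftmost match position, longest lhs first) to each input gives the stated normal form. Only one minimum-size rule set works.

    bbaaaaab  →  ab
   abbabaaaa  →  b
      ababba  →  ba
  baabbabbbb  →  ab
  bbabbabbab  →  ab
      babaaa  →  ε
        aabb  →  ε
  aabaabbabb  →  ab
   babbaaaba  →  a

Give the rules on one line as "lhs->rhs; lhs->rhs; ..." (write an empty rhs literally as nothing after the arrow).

  | bbaaaaab => aaaaab => aaab => ab
  | abbabaaaa => aabaaaa => baaaa => baa => b
  | ababba => aaba => ba
  | baabbabbbb => bbbabbbb => babbbb => abbb => ab

aa->; bab->a; bb->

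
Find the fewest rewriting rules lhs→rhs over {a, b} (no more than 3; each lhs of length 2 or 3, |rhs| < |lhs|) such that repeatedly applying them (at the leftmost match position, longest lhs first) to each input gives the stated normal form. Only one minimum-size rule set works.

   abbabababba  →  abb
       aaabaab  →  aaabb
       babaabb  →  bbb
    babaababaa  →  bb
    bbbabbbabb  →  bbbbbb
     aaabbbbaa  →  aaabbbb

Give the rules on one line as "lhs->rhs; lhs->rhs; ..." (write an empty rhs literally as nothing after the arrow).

  | abbabababba => abbababba => abbabba => abbba => abb
  | aaabaab => aaabb
  | babaabb => baabb => bbb
  | babaababaa => baababaa => bbabaa => bbaa => bb

ba->; baa->b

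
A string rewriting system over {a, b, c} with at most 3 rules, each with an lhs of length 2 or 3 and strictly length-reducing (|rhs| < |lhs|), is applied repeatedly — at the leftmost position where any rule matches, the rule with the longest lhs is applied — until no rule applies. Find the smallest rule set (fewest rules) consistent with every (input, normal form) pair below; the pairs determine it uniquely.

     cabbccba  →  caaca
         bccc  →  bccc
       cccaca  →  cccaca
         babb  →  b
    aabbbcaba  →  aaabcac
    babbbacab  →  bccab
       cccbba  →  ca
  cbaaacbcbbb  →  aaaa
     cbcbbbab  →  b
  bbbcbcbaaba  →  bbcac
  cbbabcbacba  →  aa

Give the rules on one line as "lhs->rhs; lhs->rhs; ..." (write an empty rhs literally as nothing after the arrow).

abb->aa; ba->c; cb->

  | cabbccba => caaccba => caaca
  | bccc
  | cccaca
  | babb => cbb => b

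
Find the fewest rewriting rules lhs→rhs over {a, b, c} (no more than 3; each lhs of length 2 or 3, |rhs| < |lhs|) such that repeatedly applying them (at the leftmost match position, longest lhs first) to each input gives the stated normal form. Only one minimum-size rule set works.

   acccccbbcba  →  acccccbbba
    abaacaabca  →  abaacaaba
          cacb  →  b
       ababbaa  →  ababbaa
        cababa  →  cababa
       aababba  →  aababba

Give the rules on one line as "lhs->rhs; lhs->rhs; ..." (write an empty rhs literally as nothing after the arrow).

bc->b; cac->

  | acccccbbcba => acccccbbba
  | abaacaabca => abaacaaba
  | cacb => b
  | ababbaa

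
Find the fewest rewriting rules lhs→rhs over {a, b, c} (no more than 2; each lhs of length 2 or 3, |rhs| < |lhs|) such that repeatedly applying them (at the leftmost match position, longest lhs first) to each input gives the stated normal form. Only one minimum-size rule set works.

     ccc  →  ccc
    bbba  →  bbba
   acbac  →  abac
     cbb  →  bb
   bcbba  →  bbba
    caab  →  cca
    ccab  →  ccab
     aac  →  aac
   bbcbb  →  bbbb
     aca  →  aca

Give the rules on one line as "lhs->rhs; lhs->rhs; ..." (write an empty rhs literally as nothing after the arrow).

  | ccc
  | bbba
  | acbac => abac
  | cbb => bb

aab->ca; cb->b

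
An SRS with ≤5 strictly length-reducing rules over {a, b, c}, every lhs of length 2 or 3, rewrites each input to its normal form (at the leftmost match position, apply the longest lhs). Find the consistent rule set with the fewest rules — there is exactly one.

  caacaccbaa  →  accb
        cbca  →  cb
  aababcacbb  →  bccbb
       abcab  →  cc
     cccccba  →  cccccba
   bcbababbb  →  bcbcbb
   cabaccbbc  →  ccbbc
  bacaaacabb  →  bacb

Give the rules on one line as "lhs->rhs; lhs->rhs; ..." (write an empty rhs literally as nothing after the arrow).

aa->; ab->c; ca->; cab->c

  | caacaccbaa => acaccbaa => accbaa => accb
  | cbca => cb
  | aababcacbb => babcacbb => bccacbb => bccbb
  | abcab => ccab => cc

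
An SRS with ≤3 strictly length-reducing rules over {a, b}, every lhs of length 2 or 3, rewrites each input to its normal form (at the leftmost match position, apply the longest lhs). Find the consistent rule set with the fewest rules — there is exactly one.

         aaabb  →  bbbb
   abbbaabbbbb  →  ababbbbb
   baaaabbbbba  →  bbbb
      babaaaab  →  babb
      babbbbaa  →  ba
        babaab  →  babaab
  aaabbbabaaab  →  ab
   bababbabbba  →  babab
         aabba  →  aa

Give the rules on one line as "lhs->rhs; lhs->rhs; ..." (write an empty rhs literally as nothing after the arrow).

aaa->bb; bba->

  | aaabb => bbbb
  | abbbaabbbbb => ababbbbb
  | baaaabbbbba => bbbabbbbba => bbbbbba => bbbb
  | babaaaab => babbbab => babb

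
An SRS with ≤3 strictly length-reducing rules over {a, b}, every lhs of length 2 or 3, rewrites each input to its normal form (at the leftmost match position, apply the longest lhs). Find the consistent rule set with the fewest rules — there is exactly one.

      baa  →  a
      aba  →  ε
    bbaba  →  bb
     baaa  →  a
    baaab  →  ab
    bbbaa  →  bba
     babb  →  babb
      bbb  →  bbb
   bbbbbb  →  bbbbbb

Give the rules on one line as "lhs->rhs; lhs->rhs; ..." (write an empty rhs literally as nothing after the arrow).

aa->a; aba->; baa->a

  | baa => a
  | aba => ε
  | bbaba => bb
  | baaa => aa => a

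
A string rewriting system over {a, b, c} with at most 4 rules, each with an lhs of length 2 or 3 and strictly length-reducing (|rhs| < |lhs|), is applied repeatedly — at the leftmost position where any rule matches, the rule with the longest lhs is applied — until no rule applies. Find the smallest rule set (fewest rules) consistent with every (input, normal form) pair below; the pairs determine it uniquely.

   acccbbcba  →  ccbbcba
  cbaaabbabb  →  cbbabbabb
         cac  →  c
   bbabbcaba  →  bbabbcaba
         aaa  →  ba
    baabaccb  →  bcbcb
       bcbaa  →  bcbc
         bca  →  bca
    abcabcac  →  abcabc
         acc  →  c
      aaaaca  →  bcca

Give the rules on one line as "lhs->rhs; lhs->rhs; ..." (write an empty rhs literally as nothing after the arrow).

aa->c; aaa->ba; ac->

  | acccbbcba => ccbbcba
  | cbaaabbabb => cbbabbabb
  | cac => c
  | bbabbcaba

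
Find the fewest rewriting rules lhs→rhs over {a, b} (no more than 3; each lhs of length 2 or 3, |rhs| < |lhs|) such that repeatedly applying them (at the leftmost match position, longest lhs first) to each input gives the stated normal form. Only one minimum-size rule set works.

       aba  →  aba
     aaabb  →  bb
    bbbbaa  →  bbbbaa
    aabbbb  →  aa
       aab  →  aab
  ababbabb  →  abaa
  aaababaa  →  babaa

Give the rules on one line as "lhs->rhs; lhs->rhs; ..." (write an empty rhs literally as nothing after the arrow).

  | aba
  | aaabb => bb
  | bbbbaa
  | aabbbb => aabb => aa

aaa->; abb->a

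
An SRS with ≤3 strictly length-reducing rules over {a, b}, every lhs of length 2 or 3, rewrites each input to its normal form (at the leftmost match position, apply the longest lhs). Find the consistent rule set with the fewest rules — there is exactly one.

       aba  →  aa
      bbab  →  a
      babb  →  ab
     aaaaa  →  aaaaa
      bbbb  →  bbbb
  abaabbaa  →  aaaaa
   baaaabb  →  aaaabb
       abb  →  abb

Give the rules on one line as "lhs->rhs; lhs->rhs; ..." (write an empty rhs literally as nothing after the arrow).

  | aba => aa
  | bbab => ba => a
  | babb => ab
  | aaaaa

ba->a; bab->a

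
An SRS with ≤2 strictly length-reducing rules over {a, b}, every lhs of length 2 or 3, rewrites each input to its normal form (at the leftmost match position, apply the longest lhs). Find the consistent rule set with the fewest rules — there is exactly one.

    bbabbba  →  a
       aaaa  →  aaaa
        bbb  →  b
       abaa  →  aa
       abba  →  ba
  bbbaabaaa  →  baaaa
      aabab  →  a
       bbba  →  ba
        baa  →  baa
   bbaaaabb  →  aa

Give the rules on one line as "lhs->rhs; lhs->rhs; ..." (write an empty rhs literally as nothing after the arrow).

  | bbabbba => abbba => bba => a
  | aaaa
  | bbb => b
  | abaa => aa

ab->; bb->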